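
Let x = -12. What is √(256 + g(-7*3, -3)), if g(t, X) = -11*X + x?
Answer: √277 ≈ 16.643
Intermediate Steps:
g(t, X) = -12 - 11*X (g(t, X) = -11*X - 12 = -12 - 11*X)
√(256 + g(-7*3, -3)) = √(256 + (-12 - 11*(-3))) = √(256 + (-12 + 33)) = √(256 + 21) = √277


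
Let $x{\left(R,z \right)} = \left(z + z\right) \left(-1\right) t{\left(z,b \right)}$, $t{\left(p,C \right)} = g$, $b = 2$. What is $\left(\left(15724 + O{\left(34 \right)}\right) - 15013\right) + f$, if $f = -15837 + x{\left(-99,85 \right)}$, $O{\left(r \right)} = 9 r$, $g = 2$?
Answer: $-15160$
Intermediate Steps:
$t{\left(p,C \right)} = 2$
$x{\left(R,z \right)} = - 4 z$ ($x{\left(R,z \right)} = \left(z + z\right) \left(-1\right) 2 = 2 z \left(-1\right) 2 = - 2 z 2 = - 4 z$)
$f = -16177$ ($f = -15837 - 340 = -16177$)
$\left(\left(15724 + O{\left(34 \right)}\right) - 15013\right) + f = \left(\left(15724 + 9 \cdot 34\right) - 15013\right) - 16177 = \left(\left(15724 + 306\right) - 15013\right) - 16177 = \left(16030 - 15013\right) - 16177 = 1017 - 16177 = -15160$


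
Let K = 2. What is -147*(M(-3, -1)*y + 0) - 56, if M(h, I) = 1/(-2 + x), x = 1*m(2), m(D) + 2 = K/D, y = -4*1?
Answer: -252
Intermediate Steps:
y = -4
m(D) = -2 + 2/D
x = -1 (x = 1*(-2 + 2/2) = 1*(-2 + 2*(½)) = 1*(-2 + 1) = 1*(-1) = -1)
M(h, I) = -⅓ (M(h, I) = 1/(-2 - 1) = 1/(-3) = -⅓)
-147*(M(-3, -1)*y + 0) - 56 = -147*(-⅓*(-4) + 0) - 56 = -147*(4/3 + 0) - 56 = -147*4/3 - 56 = -196 - 56 = -252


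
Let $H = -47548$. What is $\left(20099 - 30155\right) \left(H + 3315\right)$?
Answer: $444807048$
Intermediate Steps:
$\left(20099 - 30155\right) \left(H + 3315\right) = \left(20099 - 30155\right) \left(-47548 + 3315\right) = \left(-10056\right) \left(-44233\right) = 444807048$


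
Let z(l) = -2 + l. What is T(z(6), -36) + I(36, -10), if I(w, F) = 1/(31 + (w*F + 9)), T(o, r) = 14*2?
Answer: 8959/320 ≈ 27.997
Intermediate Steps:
T(o, r) = 28
I(w, F) = 1/(40 + F*w) (I(w, F) = 1/(31 + (F*w + 9)) = 1/(31 + (9 + F*w)) = 1/(40 + F*w))
T(z(6), -36) + I(36, -10) = 28 + 1/(40 - 10*36) = 28 + 1/(40 - 360) = 28 + 1/(-320) = 28 - 1/320 = 8959/320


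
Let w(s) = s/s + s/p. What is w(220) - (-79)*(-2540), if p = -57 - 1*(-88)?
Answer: -6220209/31 ≈ -2.0065e+5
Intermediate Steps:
p = 31 (p = -57 + 88 = 31)
w(s) = 1 + s/31 (w(s) = s/s + s/31 = 1 + s*(1/31) = 1 + s/31)
w(220) - (-79)*(-2540) = (1 + (1/31)*220) - (-79)*(-2540) = (1 + 220/31) - 1*200660 = 251/31 - 200660 = -6220209/31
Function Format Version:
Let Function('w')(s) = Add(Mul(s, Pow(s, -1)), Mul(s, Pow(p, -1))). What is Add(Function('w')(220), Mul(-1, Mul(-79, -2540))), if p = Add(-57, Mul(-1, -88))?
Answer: Rational(-6220209, 31) ≈ -2.0065e+5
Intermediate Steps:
p = 31 (p = Add(-57, 88) = 31)
Function('w')(s) = Add(1, Mul(Rational(1, 31), s)) (Function('w')(s) = Add(Mul(s, Pow(s, -1)), Mul(s, Pow(31, -1))) = Add(1, Mul(s, Rational(1, 31))) = Add(1, Mul(Rational(1, 31), s)))
Add(Function('w')(220), Mul(-1, Mul(-79, -2540))) = Add(Add(1, Mul(Rational(1, 31), 220)), Mul(-1, Mul(-79, -2540))) = Add(Add(1, Rational(220, 31)), Mul(-1, 200660)) = Add(Rational(251, 31), -200660) = Rational(-6220209, 31)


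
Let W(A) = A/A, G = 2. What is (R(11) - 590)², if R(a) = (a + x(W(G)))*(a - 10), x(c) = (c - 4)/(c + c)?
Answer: 1347921/4 ≈ 3.3698e+5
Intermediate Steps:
W(A) = 1
x(c) = (-4 + c)/(2*c) (x(c) = (-4 + c)/((2*c)) = (-4 + c)*(1/(2*c)) = (-4 + c)/(2*c))
R(a) = (-10 + a)*(-3/2 + a) (R(a) = (a + (½)*(-4 + 1)/1)*(a - 10) = (a + (½)*1*(-3))*(-10 + a) = (a - 3/2)*(-10 + a) = (-3/2 + a)*(-10 + a) = (-10 + a)*(-3/2 + a))
(R(11) - 590)² = ((15 + 11² - 23/2*11) - 590)² = ((15 + 121 - 253/2) - 590)² = (19/2 - 590)² = (-1161/2)² = 1347921/4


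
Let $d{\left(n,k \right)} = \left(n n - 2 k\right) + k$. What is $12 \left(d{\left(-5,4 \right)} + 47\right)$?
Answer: $816$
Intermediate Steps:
$d{\left(n,k \right)} = n^{2} - k$ ($d{\left(n,k \right)} = \left(n^{2} - 2 k\right) + k = n^{2} - k$)
$12 \left(d{\left(-5,4 \right)} + 47\right) = 12 \left(\left(\left(-5\right)^{2} - 4\right) + 47\right) = 12 \left(\left(25 - 4\right) + 47\right) = 12 \left(21 + 47\right) = 12 \cdot 68 = 816$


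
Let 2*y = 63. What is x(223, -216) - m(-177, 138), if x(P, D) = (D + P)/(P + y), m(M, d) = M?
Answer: 90107/509 ≈ 177.03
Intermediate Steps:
y = 63/2 (y = (1/2)*63 = 63/2 ≈ 31.500)
x(P, D) = (D + P)/(63/2 + P) (x(P, D) = (D + P)/(P + 63/2) = (D + P)/(63/2 + P))
x(223, -216) - m(-177, 138) = 2*(-216 + 223)/(63 + 2*223) - 1*(-177) = 2*7/(63 + 446) + 177 = 2*7/509 + 177 = 2*(1/509)*7 + 177 = 14/509 + 177 = 90107/509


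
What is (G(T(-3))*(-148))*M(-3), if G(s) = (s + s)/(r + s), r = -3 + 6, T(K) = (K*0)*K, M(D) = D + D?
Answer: 0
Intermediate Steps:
M(D) = 2*D
T(K) = 0 (T(K) = 0*K = 0)
r = 3
G(s) = 2*s/(3 + s) (G(s) = (s + s)/(3 + s) = (2*s)/(3 + s) = 2*s/(3 + s))
(G(T(-3))*(-148))*M(-3) = ((2*0/(3 + 0))*(-148))*(2*(-3)) = ((2*0/3)*(-148))*(-6) = ((2*0*(⅓))*(-148))*(-6) = (0*(-148))*(-6) = 0*(-6) = 0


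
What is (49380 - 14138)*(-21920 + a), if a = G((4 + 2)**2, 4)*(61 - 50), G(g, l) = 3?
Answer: -771341654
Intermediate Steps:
a = 33 (a = 3*(61 - 50) = 3*11 = 33)
(49380 - 14138)*(-21920 + a) = (49380 - 14138)*(-21920 + 33) = 35242*(-21887) = -771341654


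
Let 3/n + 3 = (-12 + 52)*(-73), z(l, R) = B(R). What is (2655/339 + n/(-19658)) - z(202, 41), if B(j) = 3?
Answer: 31373342703/6493017742 ≈ 4.8319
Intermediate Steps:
z(l, R) = 3
n = -3/2923 (n = 3/(-3 + (-12 + 52)*(-73)) = 3/(-3 + 40*(-73)) = 3/(-3 - 2920) = 3/(-2923) = 3*(-1/2923) = -3/2923 ≈ -0.0010263)
(2655/339 + n/(-19658)) - z(202, 41) = (2655/339 - 3/2923/(-19658)) - 1*3 = (2655*(1/339) - 3/2923*(-1/19658)) - 3 = (885/113 + 3/57460334) - 3 = 50852395929/6493017742 - 3 = 31373342703/6493017742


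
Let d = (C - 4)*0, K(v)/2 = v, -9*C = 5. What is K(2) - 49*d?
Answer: 4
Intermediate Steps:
C = -5/9 (C = -1/9*5 = -5/9 ≈ -0.55556)
K(v) = 2*v
d = 0 (d = (-5/9 - 4)*0 = -41/9*0 = 0)
K(2) - 49*d = 2*2 - 49*0 = 4 + 0 = 4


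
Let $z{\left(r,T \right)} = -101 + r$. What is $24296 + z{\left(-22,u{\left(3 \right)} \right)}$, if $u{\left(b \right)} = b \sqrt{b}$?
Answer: $24173$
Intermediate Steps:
$u{\left(b \right)} = b^{\frac{3}{2}}$
$24296 + z{\left(-22,u{\left(3 \right)} \right)} = 24296 - 123 = 24173$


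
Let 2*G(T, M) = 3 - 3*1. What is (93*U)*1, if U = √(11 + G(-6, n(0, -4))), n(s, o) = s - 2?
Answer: 93*√11 ≈ 308.45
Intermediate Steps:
n(s, o) = -2 + s
G(T, M) = 0 (G(T, M) = (3 - 3*1)/2 = (3 - 3)/2 = (½)*0 = 0)
U = √11 (U = √(11 + 0) = √11 ≈ 3.3166)
(93*U)*1 = (93*√11)*1 = 93*√11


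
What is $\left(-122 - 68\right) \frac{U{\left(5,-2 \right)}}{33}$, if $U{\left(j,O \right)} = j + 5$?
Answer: $- \frac{1900}{33} \approx -57.576$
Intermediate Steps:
$U{\left(j,O \right)} = 5 + j$
$\left(-122 - 68\right) \frac{U{\left(5,-2 \right)}}{33} = \left(-122 - 68\right) \frac{5 + 5}{33} = - 190 \cdot 10 \cdot \frac{1}{33} = \left(-190\right) \frac{10}{33} = - \frac{1900}{33}$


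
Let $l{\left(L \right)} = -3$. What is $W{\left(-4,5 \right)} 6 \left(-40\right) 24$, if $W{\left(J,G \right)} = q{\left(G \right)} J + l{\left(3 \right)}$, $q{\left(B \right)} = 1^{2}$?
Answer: $40320$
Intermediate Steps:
$q{\left(B \right)} = 1$
$W{\left(J,G \right)} = -3 + J$ ($W{\left(J,G \right)} = 1 J - 3 = J - 3 = -3 + J$)
$W{\left(-4,5 \right)} 6 \left(-40\right) 24 = \left(-3 - 4\right) 6 \left(-40\right) 24 = \left(-7\right) 6 \left(-40\right) 24 = \left(-42\right) \left(-40\right) 24 = 1680 \cdot 24 = 40320$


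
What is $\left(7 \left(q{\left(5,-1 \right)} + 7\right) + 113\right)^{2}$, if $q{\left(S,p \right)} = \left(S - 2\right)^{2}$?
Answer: $50625$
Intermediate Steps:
$q{\left(S,p \right)} = \left(-2 + S\right)^{2}$
$\left(7 \left(q{\left(5,-1 \right)} + 7\right) + 113\right)^{2} = \left(7 \left(\left(-2 + 5\right)^{2} + 7\right) + 113\right)^{2} = \left(7 \left(3^{2} + 7\right) + 113\right)^{2} = \left(7 \left(9 + 7\right) + 113\right)^{2} = \left(7 \cdot 16 + 113\right)^{2} = \left(112 + 113\right)^{2} = 225^{2} = 50625$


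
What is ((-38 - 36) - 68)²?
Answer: 20164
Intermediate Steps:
((-38 - 36) - 68)² = (-74 - 68)² = (-142)² = 20164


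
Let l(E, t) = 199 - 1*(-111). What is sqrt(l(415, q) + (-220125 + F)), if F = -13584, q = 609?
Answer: I*sqrt(233399) ≈ 483.11*I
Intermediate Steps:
l(E, t) = 310 (l(E, t) = 199 + 111 = 310)
sqrt(l(415, q) + (-220125 + F)) = sqrt(310 + (-220125 - 13584)) = sqrt(310 - 233709) = sqrt(-233399) = I*sqrt(233399)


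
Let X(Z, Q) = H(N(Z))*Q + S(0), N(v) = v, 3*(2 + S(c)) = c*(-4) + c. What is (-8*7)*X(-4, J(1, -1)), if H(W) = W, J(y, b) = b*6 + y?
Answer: -1008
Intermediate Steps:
S(c) = -2 - c (S(c) = -2 + (c*(-4) + c)/3 = -2 + (-4*c + c)/3 = -2 + (-3*c)/3 = -2 - c)
J(y, b) = y + 6*b (J(y, b) = 6*b + y = y + 6*b)
X(Z, Q) = -2 + Q*Z (X(Z, Q) = Z*Q + (-2 - 1*0) = Q*Z + (-2 + 0) = Q*Z - 2 = -2 + Q*Z)
(-8*7)*X(-4, J(1, -1)) = (-8*7)*(-2 + (1 + 6*(-1))*(-4)) = -56*(-2 + (1 - 6)*(-4)) = -56*(-2 - 5*(-4)) = -56*(-2 + 20) = -56*18 = -1008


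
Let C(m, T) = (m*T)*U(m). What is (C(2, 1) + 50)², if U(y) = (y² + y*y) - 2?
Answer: 3844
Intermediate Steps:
U(y) = -2 + 2*y² (U(y) = (y² + y²) - 2 = 2*y² - 2 = -2 + 2*y²)
C(m, T) = T*m*(-2 + 2*m²) (C(m, T) = (m*T)*(-2 + 2*m²) = (T*m)*(-2 + 2*m²) = T*m*(-2 + 2*m²))
(C(2, 1) + 50)² = (2*1*2*(-1 + 2²) + 50)² = (2*1*2*(-1 + 4) + 50)² = (2*1*2*3 + 50)² = (12 + 50)² = 62² = 3844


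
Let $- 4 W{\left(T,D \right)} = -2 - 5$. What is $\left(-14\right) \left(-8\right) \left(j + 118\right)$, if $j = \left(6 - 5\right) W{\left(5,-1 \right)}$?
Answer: $13412$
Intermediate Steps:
$W{\left(T,D \right)} = \frac{7}{4}$ ($W{\left(T,D \right)} = - \frac{-2 - 5}{4} = \left(- \frac{1}{4}\right) \left(-7\right) = \frac{7}{4}$)
$j = \frac{7}{4}$ ($j = \left(6 - 5\right) \frac{7}{4} = 1 \cdot \frac{7}{4} = \frac{7}{4} \approx 1.75$)
$\left(-14\right) \left(-8\right) \left(j + 118\right) = \left(-14\right) \left(-8\right) \left(\frac{7}{4} + 118\right) = 112 \cdot \frac{479}{4} = 13412$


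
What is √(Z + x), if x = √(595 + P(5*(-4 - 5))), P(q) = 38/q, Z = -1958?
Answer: √(-440550 + 15*√133685)/15 ≈ 43.973*I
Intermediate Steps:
x = √133685/15 (x = √(595 + 38/((5*(-4 - 5)))) = √(595 + 38/((5*(-9)))) = √(595 + 38/(-45)) = √(595 + 38*(-1/45)) = √(595 - 38/45) = √(26737/45) = √133685/15 ≈ 24.375)
√(Z + x) = √(-1958 + √133685/15)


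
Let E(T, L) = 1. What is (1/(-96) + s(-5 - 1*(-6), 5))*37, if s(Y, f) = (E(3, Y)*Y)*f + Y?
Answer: 21275/96 ≈ 221.61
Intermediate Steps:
s(Y, f) = Y + Y*f (s(Y, f) = (1*Y)*f + Y = Y*f + Y = Y + Y*f)
(1/(-96) + s(-5 - 1*(-6), 5))*37 = (1/(-96) + (-5 - 1*(-6))*(1 + 5))*37 = (-1/96 + (-5 + 6)*6)*37 = (-1/96 + 1*6)*37 = (-1/96 + 6)*37 = (575/96)*37 = 21275/96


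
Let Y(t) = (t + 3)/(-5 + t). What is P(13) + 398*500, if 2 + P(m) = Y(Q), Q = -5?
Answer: 994991/5 ≈ 1.9900e+5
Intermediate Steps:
Y(t) = (3 + t)/(-5 + t)
P(m) = -9/5 (P(m) = -2 + (3 - 5)/(-5 - 5) = -2 - 2/(-10) = -2 - ⅒*(-2) = -2 + ⅕ = -9/5)
P(13) + 398*500 = -9/5 + 398*500 = -9/5 + 199000 = 994991/5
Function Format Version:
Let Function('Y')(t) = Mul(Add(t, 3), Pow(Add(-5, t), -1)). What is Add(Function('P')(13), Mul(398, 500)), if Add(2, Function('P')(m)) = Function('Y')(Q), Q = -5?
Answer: Rational(994991, 5) ≈ 1.9900e+5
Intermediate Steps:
Function('Y')(t) = Mul(Pow(Add(-5, t), -1), Add(3, t)) (Function('Y')(t) = Mul(Add(3, t), Pow(Add(-5, t), -1)) = Mul(Pow(Add(-5, t), -1), Add(3, t)))
Function('P')(m) = Rational(-9, 5) (Function('P')(m) = Add(-2, Mul(Pow(Add(-5, -5), -1), Add(3, -5))) = Add(-2, Mul(Pow(-10, -1), -2)) = Add(-2, Mul(Rational(-1, 10), -2)) = Add(-2, Rational(1, 5)) = Rational(-9, 5))
Add(Function('P')(13), Mul(398, 500)) = Add(Rational(-9, 5), Mul(398, 500)) = Add(Rational(-9, 5), 199000) = Rational(994991, 5)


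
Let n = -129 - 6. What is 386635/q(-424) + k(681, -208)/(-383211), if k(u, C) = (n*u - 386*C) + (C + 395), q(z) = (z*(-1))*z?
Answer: -918883975/433283904 ≈ -2.1207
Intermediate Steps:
n = -135
q(z) = -z**2 (q(z) = (-z)*z = -z**2)
k(u, C) = 395 - 385*C - 135*u (k(u, C) = (-135*u - 386*C) + (C + 395) = (-386*C - 135*u) + (395 + C) = 395 - 385*C - 135*u)
386635/q(-424) + k(681, -208)/(-383211) = 386635/((-1*(-424)**2)) + (395 - 385*(-208) - 135*681)/(-383211) = 386635/((-1*179776)) + (395 + 80080 - 91935)*(-1/383211) = 386635/(-179776) - 11460*(-1/383211) = 386635*(-1/179776) + 3820/127737 = -7295/3392 + 3820/127737 = -918883975/433283904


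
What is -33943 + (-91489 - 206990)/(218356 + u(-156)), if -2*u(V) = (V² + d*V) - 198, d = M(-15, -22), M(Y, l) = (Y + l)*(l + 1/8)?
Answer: -36580648555/1077673 ≈ -33944.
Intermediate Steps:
M(Y, l) = (⅛ + l)*(Y + l) (M(Y, l) = (Y + l)*(l + ⅛) = (Y + l)*(⅛ + l) = (⅛ + l)*(Y + l))
d = 6475/8 (d = (-22)² + (⅛)*(-15) + (⅛)*(-22) - 15*(-22) = 484 - 15/8 - 11/4 + 330 = 6475/8 ≈ 809.38)
u(V) = 99 - 6475*V/16 - V²/2 (u(V) = -((V² + 6475*V/8) - 198)/2 = -(-198 + V² + 6475*V/8)/2 = 99 - 6475*V/16 - V²/2)
-33943 + (-91489 - 206990)/(218356 + u(-156)) = -33943 + (-91489 - 206990)/(218356 + (99 - 6475/16*(-156) - ½*(-156)²)) = -33943 - 298479/(218356 + (99 + 252525/4 - ½*24336)) = -33943 - 298479/(218356 + (99 + 252525/4 - 12168)) = -33943 - 298479/(218356 + 204249/4) = -33943 - 298479/1077673/4 = -33943 - 298479*4/1077673 = -33943 - 1193916/1077673 = -36580648555/1077673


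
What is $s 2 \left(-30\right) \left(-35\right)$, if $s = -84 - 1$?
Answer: $-178500$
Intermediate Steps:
$s = -85$ ($s = -84 - 1 = -85$)
$s 2 \left(-30\right) \left(-35\right) = - 85 \cdot 2 \left(-30\right) \left(-35\right) = - 85 \left(\left(-60\right) \left(-35\right)\right) = \left(-85\right) 2100 = -178500$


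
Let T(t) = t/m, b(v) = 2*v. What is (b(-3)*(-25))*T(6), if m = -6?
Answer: -150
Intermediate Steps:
T(t) = -t/6 (T(t) = t/(-6) = t*(-⅙) = -t/6)
(b(-3)*(-25))*T(6) = ((2*(-3))*(-25))*(-⅙*6) = -6*(-25)*(-1) = 150*(-1) = -150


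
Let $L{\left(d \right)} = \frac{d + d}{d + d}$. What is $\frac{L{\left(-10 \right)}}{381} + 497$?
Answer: $\frac{189358}{381} \approx 497.0$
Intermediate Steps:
$L{\left(d \right)} = 1$ ($L{\left(d \right)} = \frac{2 d}{2 d} = 2 d \frac{1}{2 d} = 1$)
$\frac{L{\left(-10 \right)}}{381} + 497 = \frac{1}{381} \cdot 1 + 497 = \frac{1}{381} + 497 = \frac{189358}{381}$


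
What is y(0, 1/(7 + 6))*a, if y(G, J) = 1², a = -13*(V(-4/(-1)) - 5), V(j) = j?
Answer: 13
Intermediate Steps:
a = 13 (a = -13*(-4/(-1) - 5) = -13*(-4*(-1) - 5) = -13*(4 - 5) = -13*(-1) = 13)
y(G, J) = 1
y(0, 1/(7 + 6))*a = 1*13 = 13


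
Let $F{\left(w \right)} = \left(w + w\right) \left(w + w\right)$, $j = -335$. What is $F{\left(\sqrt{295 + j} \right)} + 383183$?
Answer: $383023$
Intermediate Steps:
$F{\left(w \right)} = 4 w^{2}$ ($F{\left(w \right)} = 2 w 2 w = 4 w^{2}$)
$F{\left(\sqrt{295 + j} \right)} + 383183 = 4 \left(\sqrt{295 - 335}\right)^{2} + 383183 = 4 \left(\sqrt{-40}\right)^{2} + 383183 = 4 \left(2 i \sqrt{10}\right)^{2} + 383183 = 4 \left(-40\right) + 383183 = -160 + 383183 = 383023$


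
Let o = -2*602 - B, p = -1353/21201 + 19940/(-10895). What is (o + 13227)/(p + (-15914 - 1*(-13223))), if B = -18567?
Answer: -235527597935/20733928044 ≈ -11.360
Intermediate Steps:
p = -29165925/15398993 (p = -1353*1/21201 + 19940*(-1/10895) = -451/7067 - 3988/2179 = -29165925/15398993 ≈ -1.8940)
o = 17363 (o = -2*602 - 1*(-18567) = -1204 + 18567 = 17363)
(o + 13227)/(p + (-15914 - 1*(-13223))) = (17363 + 13227)/(-29165925/15398993 + (-15914 - 1*(-13223))) = 30590/(-29165925/15398993 + (-15914 + 13223)) = 30590/(-29165925/15398993 - 2691) = 30590/(-41467856088/15398993) = 30590*(-15398993/41467856088) = -235527597935/20733928044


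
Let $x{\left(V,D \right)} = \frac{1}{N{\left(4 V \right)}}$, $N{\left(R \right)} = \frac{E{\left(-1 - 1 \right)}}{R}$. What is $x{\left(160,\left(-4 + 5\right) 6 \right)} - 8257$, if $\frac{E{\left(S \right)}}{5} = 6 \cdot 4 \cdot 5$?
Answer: $- \frac{123839}{15} \approx -8255.9$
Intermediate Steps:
$E{\left(S \right)} = 600$ ($E{\left(S \right)} = 5 \cdot 6 \cdot 4 \cdot 5 = 5 \cdot 24 \cdot 5 = 5 \cdot 120 = 600$)
$N{\left(R \right)} = \frac{600}{R}$
$x{\left(V,D \right)} = \frac{V}{150}$ ($x{\left(V,D \right)} = \frac{1}{600 \frac{1}{4 V}} = \frac{1}{150 \frac{1}{V}} = \frac{V}{150}$)
$x{\left(160,\left(-4 + 5\right) 6 \right)} - 8257 = \frac{1}{150} \cdot 160 - 8257 = \frac{16}{15} - 8257 = - \frac{123839}{15}$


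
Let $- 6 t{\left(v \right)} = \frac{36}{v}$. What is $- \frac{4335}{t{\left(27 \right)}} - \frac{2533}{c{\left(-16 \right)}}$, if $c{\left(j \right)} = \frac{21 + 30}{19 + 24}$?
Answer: $\frac{104231}{6} \approx 17372.0$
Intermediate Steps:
$t{\left(v \right)} = - \frac{6}{v}$ ($t{\left(v \right)} = - \frac{36 \frac{1}{v}}{6} = - \frac{6}{v}$)
$c{\left(j \right)} = \frac{51}{43}$
$- \frac{4335}{t{\left(27 \right)}} - \frac{2533}{c{\left(-16 \right)}} = - \frac{4335}{\left(-6\right) \frac{1}{27}} - \frac{2533}{\frac{51}{43}} = - \frac{4335}{\left(-6\right) \frac{1}{27}} - \frac{6407}{3} = - \frac{4335}{- \frac{2}{9}} - \frac{6407}{3} = \left(-4335\right) \left(- \frac{9}{2}\right) - \frac{6407}{3} = \frac{39015}{2} - \frac{6407}{3} = \frac{104231}{6}$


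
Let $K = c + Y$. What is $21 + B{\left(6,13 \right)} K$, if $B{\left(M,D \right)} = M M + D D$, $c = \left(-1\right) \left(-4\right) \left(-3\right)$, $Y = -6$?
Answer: $-3669$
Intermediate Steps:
$c = -12$ ($c = 4 \left(-3\right) = -12$)
$B{\left(M,D \right)} = D^{2} + M^{2}$ ($B{\left(M,D \right)} = M^{2} + D^{2} = D^{2} + M^{2}$)
$K = -18$ ($K = -12 - 6 = -18$)
$21 + B{\left(6,13 \right)} K = 21 + \left(13^{2} + 6^{2}\right) \left(-18\right) = 21 + \left(169 + 36\right) \left(-18\right) = 21 + 205 \left(-18\right) = 21 - 3690 = -3669$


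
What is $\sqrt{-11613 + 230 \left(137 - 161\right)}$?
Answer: $i \sqrt{17133} \approx 130.89 i$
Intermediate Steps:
$\sqrt{-11613 + 230 \left(137 - 161\right)} = \sqrt{-11613 + 230 \left(-24\right)} = \sqrt{-11613 - 5520} = \sqrt{-17133} = i \sqrt{17133}$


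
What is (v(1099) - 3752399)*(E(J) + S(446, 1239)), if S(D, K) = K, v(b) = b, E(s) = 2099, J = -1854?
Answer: -12521839400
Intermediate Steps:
(v(1099) - 3752399)*(E(J) + S(446, 1239)) = (1099 - 3752399)*(2099 + 1239) = -3751300*3338 = -12521839400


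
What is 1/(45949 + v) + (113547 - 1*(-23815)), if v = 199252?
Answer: 33681299763/245201 ≈ 1.3736e+5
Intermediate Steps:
1/(45949 + v) + (113547 - 1*(-23815)) = 1/(45949 + 199252) + (113547 - 1*(-23815)) = 1/245201 + (113547 + 23815) = 1/245201 + 137362 = 33681299763/245201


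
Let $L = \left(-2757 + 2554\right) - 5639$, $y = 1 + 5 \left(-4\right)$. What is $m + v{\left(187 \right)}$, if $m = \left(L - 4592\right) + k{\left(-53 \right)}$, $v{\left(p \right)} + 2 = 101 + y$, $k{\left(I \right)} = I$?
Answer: $-10407$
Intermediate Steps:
$y = -19$ ($y = 1 - 20 = -19$)
$L = -5842$ ($L = -203 - 5639 = -5842$)
$v{\left(p \right)} = 80$ ($v{\left(p \right)} = -2 + \left(101 - 19\right) = -2 + 82 = 80$)
$m = -10487$ ($m = \left(-5842 - 4592\right) - 53 = -10434 - 53 = -10487$)
$m + v{\left(187 \right)} = -10487 + 80 = -10407$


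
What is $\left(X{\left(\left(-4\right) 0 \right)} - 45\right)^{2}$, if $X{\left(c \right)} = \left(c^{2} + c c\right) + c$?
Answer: $2025$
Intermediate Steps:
$X{\left(c \right)} = c + 2 c^{2}$ ($X{\left(c \right)} = \left(c^{2} + c^{2}\right) + c = 2 c^{2} + c = c + 2 c^{2}$)
$\left(X{\left(\left(-4\right) 0 \right)} - 45\right)^{2} = \left(\left(-4\right) 0 \left(1 + 2 \left(\left(-4\right) 0\right)\right) - 45\right)^{2} = \left(0 \left(1 + 2 \cdot 0\right) - 45\right)^{2} = \left(0 \left(1 + 0\right) - 45\right)^{2} = \left(0 \cdot 1 - 45\right)^{2} = \left(0 - 45\right)^{2} = \left(-45\right)^{2} = 2025$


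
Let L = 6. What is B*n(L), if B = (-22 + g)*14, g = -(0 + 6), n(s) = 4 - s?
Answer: 784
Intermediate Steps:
g = -6 (g = -1*6 = -6)
B = -392 (B = (-22 - 6)*14 = -28*14 = -392)
B*n(L) = -392*(4 - 1*6) = -392*(4 - 6) = -392*(-2) = 784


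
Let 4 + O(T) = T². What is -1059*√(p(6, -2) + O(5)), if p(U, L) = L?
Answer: -1059*√19 ≈ -4616.1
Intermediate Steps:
O(T) = -4 + T²
-1059*√(p(6, -2) + O(5)) = -1059*√(-2 + (-4 + 5²)) = -1059*√(-2 + (-4 + 25)) = -1059*√(-2 + 21) = -1059*√19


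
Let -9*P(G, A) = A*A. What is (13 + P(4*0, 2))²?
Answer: 12769/81 ≈ 157.64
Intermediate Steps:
P(G, A) = -A²/9 (P(G, A) = -A*A/9 = -A²/9)
(13 + P(4*0, 2))² = (13 - ⅑*2²)² = (13 - ⅑*4)² = (13 - 4/9)² = (113/9)² = 12769/81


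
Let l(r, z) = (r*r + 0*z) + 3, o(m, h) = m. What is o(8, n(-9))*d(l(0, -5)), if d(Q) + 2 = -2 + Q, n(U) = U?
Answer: -8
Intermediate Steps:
l(r, z) = 3 + r² (l(r, z) = (r² + 0) + 3 = r² + 3 = 3 + r²)
d(Q) = -4 + Q (d(Q) = -2 + (-2 + Q) = -4 + Q)
o(8, n(-9))*d(l(0, -5)) = 8*(-4 + (3 + 0²)) = 8*(-4 + (3 + 0)) = 8*(-4 + 3) = 8*(-1) = -8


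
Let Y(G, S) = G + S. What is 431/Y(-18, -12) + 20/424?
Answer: -11384/795 ≈ -14.319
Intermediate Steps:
431/Y(-18, -12) + 20/424 = 431/(-18 - 12) + 20/424 = 431/(-30) + 20*(1/424) = 431*(-1/30) + 5/106 = -431/30 + 5/106 = -11384/795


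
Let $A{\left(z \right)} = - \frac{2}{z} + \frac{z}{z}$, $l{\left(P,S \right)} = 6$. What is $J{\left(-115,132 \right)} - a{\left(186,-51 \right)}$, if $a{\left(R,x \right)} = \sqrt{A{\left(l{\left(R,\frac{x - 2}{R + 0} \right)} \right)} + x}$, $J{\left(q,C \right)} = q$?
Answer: $-115 - \frac{i \sqrt{453}}{3} \approx -115.0 - 7.0946 i$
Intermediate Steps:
$A{\left(z \right)} = 1 - \frac{2}{z}$ ($A{\left(z \right)} = - \frac{2}{z} + 1 = 1 - \frac{2}{z}$)
$a{\left(R,x \right)} = \sqrt{\frac{2}{3} + x}$ ($a{\left(R,x \right)} = \sqrt{\frac{-2 + 6}{6} + x} = \sqrt{\frac{1}{6} \cdot 4 + x} = \sqrt{\frac{2}{3} + x}$)
$J{\left(-115,132 \right)} - a{\left(186,-51 \right)} = -115 - \frac{\sqrt{6 + 9 \left(-51\right)}}{3} = -115 - \frac{\sqrt{6 - 459}}{3} = -115 - \frac{\sqrt{-453}}{3} = -115 - \frac{i \sqrt{453}}{3}$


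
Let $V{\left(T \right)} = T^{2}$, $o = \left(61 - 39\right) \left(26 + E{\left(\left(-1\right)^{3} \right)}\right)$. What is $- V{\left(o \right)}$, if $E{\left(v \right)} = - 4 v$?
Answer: $-435600$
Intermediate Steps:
$o = 660$ ($o = \left(61 - 39\right) \left(26 - 4 \left(-1\right)^{3}\right) = 22 \left(26 - -4\right) = 22 \left(26 + 4\right) = 22 \cdot 30 = 660$)
$- V{\left(o \right)} = - 660^{2} = \left(-1\right) 435600 = -435600$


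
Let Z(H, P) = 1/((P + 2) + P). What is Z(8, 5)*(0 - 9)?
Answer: -3/4 ≈ -0.75000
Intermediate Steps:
Z(H, P) = 1/(2 + 2*P) (Z(H, P) = 1/((2 + P) + P) = 1/(2 + 2*P))
Z(8, 5)*(0 - 9) = (1/(2*(1 + 5)))*(0 - 9) = ((1/2)/6)*(-9) = ((1/2)*(1/6))*(-9) = (1/12)*(-9) = -3/4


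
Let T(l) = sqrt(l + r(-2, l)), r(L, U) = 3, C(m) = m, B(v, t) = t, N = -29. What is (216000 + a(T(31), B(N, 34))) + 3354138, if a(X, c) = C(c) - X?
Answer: 3570172 - sqrt(34) ≈ 3.5702e+6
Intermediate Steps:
T(l) = sqrt(3 + l) (T(l) = sqrt(l + 3) = sqrt(3 + l))
a(X, c) = c - X
(216000 + a(T(31), B(N, 34))) + 3354138 = (216000 + (34 - sqrt(3 + 31))) + 3354138 = (216000 + (34 - sqrt(34))) + 3354138 = (216034 - sqrt(34)) + 3354138 = 3570172 - sqrt(34)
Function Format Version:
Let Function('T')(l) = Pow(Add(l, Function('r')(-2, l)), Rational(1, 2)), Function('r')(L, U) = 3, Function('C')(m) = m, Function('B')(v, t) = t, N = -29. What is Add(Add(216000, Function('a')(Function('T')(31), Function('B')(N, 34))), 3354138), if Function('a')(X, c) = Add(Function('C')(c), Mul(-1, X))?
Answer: Add(3570172, Mul(-1, Pow(34, Rational(1, 2)))) ≈ 3.5702e+6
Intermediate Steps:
Function('T')(l) = Pow(Add(3, l), Rational(1, 2)) (Function('T')(l) = Pow(Add(l, 3), Rational(1, 2)) = Pow(Add(3, l), Rational(1, 2)))
Function('a')(X, c) = Add(c, Mul(-1, X))
Add(Add(216000, Function('a')(Function('T')(31), Function('B')(N, 34))), 3354138) = Add(Add(216000, Add(34, Mul(-1, Pow(Add(3, 31), Rational(1, 2))))), 3354138) = Add(Add(216000, Add(34, Mul(-1, Pow(34, Rational(1, 2))))), 3354138) = Add(Add(216034, Mul(-1, Pow(34, Rational(1, 2)))), 3354138) = Add(3570172, Mul(-1, Pow(34, Rational(1, 2))))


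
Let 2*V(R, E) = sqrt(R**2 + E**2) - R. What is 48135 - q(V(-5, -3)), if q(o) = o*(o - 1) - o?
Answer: 192501/4 - 3*sqrt(34)/2 ≈ 48117.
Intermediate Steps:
V(R, E) = sqrt(E**2 + R**2)/2 - R/2 (V(R, E) = (sqrt(R**2 + E**2) - R)/2 = (sqrt(E**2 + R**2) - R)/2 = sqrt(E**2 + R**2)/2 - R/2)
q(o) = -o + o*(-1 + o) (q(o) = o*(-1 + o) - o = -o + o*(-1 + o))
48135 - q(V(-5, -3)) = 48135 - (sqrt((-3)**2 + (-5)**2)/2 - 1/2*(-5))*(-2 + (sqrt((-3)**2 + (-5)**2)/2 - 1/2*(-5))) = 48135 - (sqrt(9 + 25)/2 + 5/2)*(-2 + (sqrt(9 + 25)/2 + 5/2)) = 48135 - (sqrt(34)/2 + 5/2)*(-2 + (sqrt(34)/2 + 5/2)) = 48135 - (5/2 + sqrt(34)/2)*(-2 + (5/2 + sqrt(34)/2)) = 48135 - (5/2 + sqrt(34)/2)*(1/2 + sqrt(34)/2) = 48135 - (1/2 + sqrt(34)/2)*(5/2 + sqrt(34)/2)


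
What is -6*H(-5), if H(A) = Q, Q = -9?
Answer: 54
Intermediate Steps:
H(A) = -9
-6*H(-5) = -6*(-9) = 54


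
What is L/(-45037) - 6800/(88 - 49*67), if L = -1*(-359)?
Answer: 61020919/28778643 ≈ 2.1204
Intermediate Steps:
L = 359
L/(-45037) - 6800/(88 - 49*67) = 359/(-45037) - 6800/(88 - 49*67) = 359*(-1/45037) - 6800/(88 - 3283) = -359/45037 - 6800/(-3195) = -359/45037 - 6800*(-1/3195) = -359/45037 + 1360/639 = 61020919/28778643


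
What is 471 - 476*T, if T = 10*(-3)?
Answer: 14751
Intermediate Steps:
T = -30
471 - 476*T = 471 - 476*(-30) = 471 + 14280 = 14751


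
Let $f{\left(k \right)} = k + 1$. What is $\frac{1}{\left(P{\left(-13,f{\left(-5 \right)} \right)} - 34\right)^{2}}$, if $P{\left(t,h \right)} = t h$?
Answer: $\frac{1}{324} \approx 0.0030864$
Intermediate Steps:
$f{\left(k \right)} = 1 + k$
$P{\left(t,h \right)} = h t$
$\frac{1}{\left(P{\left(-13,f{\left(-5 \right)} \right)} - 34\right)^{2}} = \frac{1}{\left(\left(1 - 5\right) \left(-13\right) - 34\right)^{2}} = \frac{1}{\left(\left(-4\right) \left(-13\right) - 34\right)^{2}} = \frac{1}{\left(52 - 34\right)^{2}} = \frac{1}{18^{2}} = \frac{1}{324}$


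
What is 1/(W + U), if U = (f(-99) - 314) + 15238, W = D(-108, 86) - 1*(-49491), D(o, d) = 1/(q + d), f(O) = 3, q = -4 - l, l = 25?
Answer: 57/3671827 ≈ 1.5524e-5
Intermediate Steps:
q = -29 (q = -4 - 1*25 = -4 - 25 = -29)
D(o, d) = 1/(-29 + d)
W = 2820988/57 (W = 1/(-29 + 86) - 1*(-49491) = 1/57 + 49491 = 2820988/57 ≈ 49491.)
U = 14927 (U = (3 - 314) + 15238 = -311 + 15238 = 14927)
1/(W + U) = 1/(2820988/57 + 14927) = 1/(3671827/57) = 57/3671827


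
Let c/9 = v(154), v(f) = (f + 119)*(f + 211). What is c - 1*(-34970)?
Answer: 931775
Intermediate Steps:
v(f) = (119 + f)*(211 + f)
c = 896805 (c = 9*(25109 + 154**2 + 330*154) = 9*(25109 + 23716 + 50820) = 9*99645 = 896805)
c - 1*(-34970) = 896805 - 1*(-34970) = 896805 + 34970 = 931775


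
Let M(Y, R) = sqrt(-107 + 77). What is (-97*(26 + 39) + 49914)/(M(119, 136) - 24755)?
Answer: -215908159/122562011 - 43609*I*sqrt(30)/612810055 ≈ -1.7616 - 0.00038977*I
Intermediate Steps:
M(Y, R) = I*sqrt(30) (M(Y, R) = sqrt(-30) = I*sqrt(30))
(-97*(26 + 39) + 49914)/(M(119, 136) - 24755) = (-97*(26 + 39) + 49914)/(I*sqrt(30) - 24755) = (-97*65 + 49914)/(-24755 + I*sqrt(30)) = (-6305 + 49914)/(-24755 + I*sqrt(30)) = 43609/(-24755 + I*sqrt(30))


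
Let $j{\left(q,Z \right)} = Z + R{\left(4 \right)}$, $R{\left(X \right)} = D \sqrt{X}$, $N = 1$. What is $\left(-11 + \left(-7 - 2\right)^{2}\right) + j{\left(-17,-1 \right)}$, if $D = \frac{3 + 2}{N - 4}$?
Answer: $\frac{197}{3} \approx 65.667$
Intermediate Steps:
$D = - \frac{5}{3}$ ($D = \frac{3 + 2}{1 - 4} = \frac{5}{-3} = 5 \left(- \frac{1}{3}\right) = - \frac{5}{3} \approx -1.6667$)
$R{\left(X \right)} = - \frac{5 \sqrt{X}}{3}$
$j{\left(q,Z \right)} = - \frac{10}{3} + Z$ ($j{\left(q,Z \right)} = Z - \frac{5 \sqrt{4}}{3} = Z - \frac{10}{3} = - \frac{10}{3} + Z$)
$\left(-11 + \left(-7 - 2\right)^{2}\right) + j{\left(-17,-1 \right)} = \left(-11 + \left(-7 - 2\right)^{2}\right) - \frac{13}{3} = \left(-11 + \left(-9\right)^{2}\right) - \frac{13}{3} = \left(-11 + 81\right) - \frac{13}{3} = 70 - \frac{13}{3} = \frac{197}{3}$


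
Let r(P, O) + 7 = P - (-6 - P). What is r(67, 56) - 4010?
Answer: -3877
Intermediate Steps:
r(P, O) = -1 + 2*P (r(P, O) = -7 + (P - (-6 - P)) = -7 + (P + (6 + P)) = -7 + (6 + 2*P) = -1 + 2*P)
r(67, 56) - 4010 = (-1 + 2*67) - 4010 = (-1 + 134) - 4010 = 133 - 4010 = -3877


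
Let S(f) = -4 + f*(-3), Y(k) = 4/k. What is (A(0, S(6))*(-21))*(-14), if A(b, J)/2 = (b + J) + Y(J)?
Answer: -143472/11 ≈ -13043.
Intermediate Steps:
S(f) = -4 - 3*f
A(b, J) = 2*J + 2*b + 8/J (A(b, J) = 2*((b + J) + 4/J) = 2*((J + b) + 4/J) = 2*(J + b + 4/J) = 2*J + 2*b + 8/J)
(A(0, S(6))*(-21))*(-14) = ((2*(4 + (-4 - 3*6)*((-4 - 3*6) + 0))/(-4 - 3*6))*(-21))*(-14) = ((2*(4 + (-4 - 18)*((-4 - 18) + 0))/(-4 - 18))*(-21))*(-14) = ((2*(4 - 22*(-22 + 0))/(-22))*(-21))*(-14) = ((2*(-1/22)*(4 - 22*(-22)))*(-21))*(-14) = ((2*(-1/22)*(4 + 484))*(-21))*(-14) = ((2*(-1/22)*488)*(-21))*(-14) = -488/11*(-21)*(-14) = (10248/11)*(-14) = -143472/11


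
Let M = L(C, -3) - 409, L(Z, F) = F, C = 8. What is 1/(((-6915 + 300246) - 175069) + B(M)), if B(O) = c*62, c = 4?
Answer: 1/118510 ≈ 8.4381e-6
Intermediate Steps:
M = -412 (M = -3 - 409 = -412)
B(O) = 248 (B(O) = 4*62 = 248)
1/(((-6915 + 300246) - 175069) + B(M)) = 1/(((-6915 + 300246) - 175069) + 248) = 1/((293331 - 175069) + 248) = 1/(118262 + 248) = 1/118510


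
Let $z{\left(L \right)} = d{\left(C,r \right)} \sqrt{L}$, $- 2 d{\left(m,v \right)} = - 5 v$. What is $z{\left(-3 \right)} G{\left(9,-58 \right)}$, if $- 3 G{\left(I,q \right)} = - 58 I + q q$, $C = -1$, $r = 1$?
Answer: $- \frac{7105 i \sqrt{3}}{3} \approx - 4102.1 i$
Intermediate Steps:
$G{\left(I,q \right)} = - \frac{q^{2}}{3} + \frac{58 I}{3}$ ($G{\left(I,q \right)} = - \frac{- 58 I + q q}{3} = - \frac{- 58 I + q^{2}}{3} = - \frac{q^{2} - 58 I}{3} = - \frac{q^{2}}{3} + \frac{58 I}{3}$)
$d{\left(m,v \right)} = \frac{5 v}{2}$ ($d{\left(m,v \right)} = - \frac{\left(-5\right) v}{2} = \frac{5 v}{2}$)
$z{\left(L \right)} = \frac{5 \sqrt{L}}{2}$ ($z{\left(L \right)} = \frac{5}{2} \cdot 1 \sqrt{L} = \frac{5 \sqrt{L}}{2}$)
$z{\left(-3 \right)} G{\left(9,-58 \right)} = \frac{5 \sqrt{-3}}{2} \left(- \frac{\left(-58\right)^{2}}{3} + \frac{58}{3} \cdot 9\right) = \frac{5 i \sqrt{3}}{2} \left(\left(- \frac{1}{3}\right) 3364 + 174\right) = \frac{5 i \sqrt{3}}{2} \left(- \frac{3364}{3} + 174\right) = \frac{5 i \sqrt{3}}{2} \left(- \frac{2842}{3}\right) = - \frac{7105 i \sqrt{3}}{3}$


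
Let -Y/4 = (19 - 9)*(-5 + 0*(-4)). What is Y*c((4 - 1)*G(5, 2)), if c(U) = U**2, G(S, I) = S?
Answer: 45000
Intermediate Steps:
Y = 200 (Y = -4*(19 - 9)*(-5 + 0*(-4)) = -40*(-5 + 0) = -40*(-5) = -4*(-50) = 200)
Y*c((4 - 1)*G(5, 2)) = 200*((4 - 1)*5)**2 = 200*(3*5)**2 = 200*15**2 = 200*225 = 45000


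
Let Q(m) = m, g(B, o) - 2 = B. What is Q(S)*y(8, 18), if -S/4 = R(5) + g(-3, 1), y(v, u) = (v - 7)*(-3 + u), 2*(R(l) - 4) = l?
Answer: -330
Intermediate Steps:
R(l) = 4 + l/2
y(v, u) = (-7 + v)*(-3 + u)
g(B, o) = 2 + B
S = -22 (S = -4*((4 + (½)*5) + (2 - 3)) = -4*((4 + 5/2) - 1) = -4*(13/2 - 1) = -4*11/2 = -22)
Q(S)*y(8, 18) = -22*(21 - 7*18 - 3*8 + 18*8) = -22*(21 - 126 - 24 + 144) = -22*15 = -330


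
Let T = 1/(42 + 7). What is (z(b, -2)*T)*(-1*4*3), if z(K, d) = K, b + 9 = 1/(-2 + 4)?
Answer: 102/49 ≈ 2.0816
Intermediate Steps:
b = -17/2 (b = -9 + 1/(-2 + 4) = -9 + 1/2 = -9 + ½ = -17/2 ≈ -8.5000)
T = 1/49 ≈ 0.020408
(z(b, -2)*T)*(-1*4*3) = (-17/2*1/49)*(-1*4*3) = -(-34)*3/49 = -17/98*(-12) = 102/49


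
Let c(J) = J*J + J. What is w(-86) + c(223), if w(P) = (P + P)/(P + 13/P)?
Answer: 370109160/7409 ≈ 49954.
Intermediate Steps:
c(J) = J + J² (c(J) = J² + J = J + J²)
w(P) = 2*P/(P + 13/P) (w(P) = (2*P)/(P + 13/P) = 2*P/(P + 13/P))
w(-86) + c(223) = 2*(-86)²/(13 + (-86)²) + 223*(1 + 223) = 2*7396/(13 + 7396) + 223*224 = 2*7396/7409 + 49952 = 2*7396*(1/7409) + 49952 = 14792/7409 + 49952 = 370109160/7409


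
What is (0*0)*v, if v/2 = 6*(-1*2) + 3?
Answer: 0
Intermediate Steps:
v = -18 (v = 2*(6*(-1*2) + 3) = 2*(6*(-2) + 3) = 2*(-12 + 3) = 2*(-9) = -18)
(0*0)*v = (0*0)*(-18) = 0*(-18) = 0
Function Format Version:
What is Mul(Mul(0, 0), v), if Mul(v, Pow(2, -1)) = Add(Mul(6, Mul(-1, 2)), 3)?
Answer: 0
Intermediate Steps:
v = -18 (v = Mul(2, Add(Mul(6, Mul(-1, 2)), 3)) = Mul(2, Add(Mul(6, -2), 3)) = Mul(2, Add(-12, 3)) = Mul(2, -9) = -18)
Mul(Mul(0, 0), v) = Mul(Mul(0, 0), -18) = Mul(0, -18) = 0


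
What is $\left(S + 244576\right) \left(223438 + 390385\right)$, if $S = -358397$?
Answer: $-69865947683$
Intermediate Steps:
$\left(S + 244576\right) \left(223438 + 390385\right) = \left(-358397 + 244576\right) \left(223438 + 390385\right) = \left(-113821\right) 613823 = -69865947683$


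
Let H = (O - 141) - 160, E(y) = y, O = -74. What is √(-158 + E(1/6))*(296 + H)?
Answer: -79*I*√5682/6 ≈ -992.49*I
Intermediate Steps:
H = -375 (H = (-74 - 141) - 160 = -215 - 160 = -375)
√(-158 + E(1/6))*(296 + H) = √(-158 + 1/6)*(296 - 375) = √(-158 + ⅙)*(-79) = √(-947/6)*(-79) = (I*√5682/6)*(-79) = -79*I*√5682/6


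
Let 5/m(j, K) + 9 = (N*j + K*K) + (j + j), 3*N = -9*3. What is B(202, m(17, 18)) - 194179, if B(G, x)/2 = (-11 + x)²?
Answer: -3725163431/19208 ≈ -1.9394e+5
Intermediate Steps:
N = -9 (N = (-9*3)/3 = (⅓)*(-27) = -9)
m(j, K) = 5/(-9 + K² - 7*j) (m(j, K) = 5/(-9 + ((-9*j + K*K) + (j + j))) = 5/(-9 + ((-9*j + K²) + 2*j)) = 5/(-9 + ((K² - 9*j) + 2*j)) = 5/(-9 + (K² - 7*j)) = 5/(-9 + K² - 7*j))
B(G, x) = 2*(-11 + x)²
B(202, m(17, 18)) - 194179 = 2*(-11 + 5/(-9 + 18² - 7*17))² - 194179 = 2*(-11 + 5/(-9 + 324 - 119))² - 194179 = 2*(-11 + 5/196)² - 194179 = 2*(-2151/196)² - 194179 = 2*(4626801/38416) - 194179 = 4626801/19208 - 194179 = -3725163431/19208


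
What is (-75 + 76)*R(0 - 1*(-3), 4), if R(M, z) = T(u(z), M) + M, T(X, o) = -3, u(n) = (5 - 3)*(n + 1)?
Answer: 0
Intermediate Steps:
u(n) = 2 + 2*n (u(n) = 2*(1 + n) = 2 + 2*n)
R(M, z) = -3 + M
(-75 + 76)*R(0 - 1*(-3), 4) = (-75 + 76)*(-3 + (0 - 1*(-3))) = 1*(-3 + (0 + 3)) = 1*(-3 + 3) = 1*0 = 0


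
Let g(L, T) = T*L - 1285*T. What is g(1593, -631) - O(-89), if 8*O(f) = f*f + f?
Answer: -195327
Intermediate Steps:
O(f) = f/8 + f**2/8 (O(f) = (f*f + f)/8 = (f**2 + f)/8 = (f + f**2)/8 = f/8 + f**2/8)
g(L, T) = -1285*T + L*T (g(L, T) = L*T - 1285*T = -1285*T + L*T)
g(1593, -631) - O(-89) = -631*(-1285 + 1593) - (-89)*(1 - 89)/8 = -631*308 - (-89)*(-88)/8 = -194348 - 1*979 = -194348 - 979 = -195327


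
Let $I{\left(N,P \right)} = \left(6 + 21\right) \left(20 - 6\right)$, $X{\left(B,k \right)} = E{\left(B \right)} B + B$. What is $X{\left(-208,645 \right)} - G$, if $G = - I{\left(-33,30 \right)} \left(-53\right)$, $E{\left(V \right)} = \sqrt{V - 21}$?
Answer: $-20242 - 208 i \sqrt{229} \approx -20242.0 - 3147.6 i$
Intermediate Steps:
$E{\left(V \right)} = \sqrt{-21 + V}$
$X{\left(B,k \right)} = B + B \sqrt{-21 + B}$ ($X{\left(B,k \right)} = \sqrt{-21 + B} B + B = B \sqrt{-21 + B} + B = B + B \sqrt{-21 + B}$)
$I{\left(N,P \right)} = 378$ ($I{\left(N,P \right)} = 27 \cdot 14 = 378$)
$G = 20034$ ($G = - 378 \left(-53\right) = \left(-1\right) \left(-20034\right) = 20034$)
$X{\left(-208,645 \right)} - G = - 208 \left(1 + \sqrt{-21 - 208}\right) - 20034 = - 208 \left(1 + \sqrt{-229}\right) - 20034 = - 208 \left(1 + i \sqrt{229}\right) - 20034 = \left(-208 - 208 i \sqrt{229}\right) - 20034 = -20242 - 208 i \sqrt{229}$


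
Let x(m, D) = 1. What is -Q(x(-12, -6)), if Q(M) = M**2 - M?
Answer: 0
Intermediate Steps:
-Q(x(-12, -6)) = -(-1 + 1) = -0 = -1*0 = 0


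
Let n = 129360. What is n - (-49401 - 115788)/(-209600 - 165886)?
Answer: 16190901257/125162 ≈ 1.2936e+5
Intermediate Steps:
n - (-49401 - 115788)/(-209600 - 165886) = 129360 - (-49401 - 115788)/(-209600 - 165886) = 129360 - (-165189)/(-375486) = 129360 - (-165189)*(-1)/375486 = 129360 - 1*55063/125162 = 129360 - 55063/125162 = 16190901257/125162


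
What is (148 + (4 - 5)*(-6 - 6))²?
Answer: 25600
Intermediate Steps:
(148 + (4 - 5)*(-6 - 6))² = (148 - 1*(-12))² = (148 + 12)² = 160² = 25600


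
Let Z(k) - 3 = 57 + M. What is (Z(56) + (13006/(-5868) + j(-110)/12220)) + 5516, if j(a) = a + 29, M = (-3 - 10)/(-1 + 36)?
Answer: 699390941057/125487180 ≈ 5573.4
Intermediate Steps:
M = -13/35 ≈ -0.37143
j(a) = 29 + a
Z(k) = 2087/35 (Z(k) = 3 + (57 - 13/35) = 3 + 1982/35 = 2087/35)
(Z(56) + (13006/(-5868) + j(-110)/12220)) + 5516 = (2087/35 + (13006/(-5868) + (29 - 110)/12220)) + 5516 = (2087/35 + (13006*(-1/5868) - 81*1/12220)) + 5516 = (2087/35 + (-6503/2934 - 81/12220)) + 5516 = (2087/35 - 39852157/17926740) + 5516 = 7203656177/125487180 + 5516 = 699390941057/125487180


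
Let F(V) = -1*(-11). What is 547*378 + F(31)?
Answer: 206777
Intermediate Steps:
F(V) = 11
547*378 + F(31) = 547*378 + 11 = 206766 + 11 = 206777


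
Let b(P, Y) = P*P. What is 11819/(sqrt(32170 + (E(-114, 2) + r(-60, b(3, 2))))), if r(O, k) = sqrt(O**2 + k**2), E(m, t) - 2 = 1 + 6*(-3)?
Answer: 11819/sqrt(32155 + 3*sqrt(409)) ≈ 65.849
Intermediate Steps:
E(m, t) = -15 (E(m, t) = 2 + (1 + 6*(-3)) = 2 + (1 - 18) = 2 - 17 = -15)
b(P, Y) = P**2
11819/(sqrt(32170 + (E(-114, 2) + r(-60, b(3, 2))))) = 11819/(sqrt(32170 + (-15 + sqrt((-60)**2 + (3**2)**2)))) = 11819/(sqrt(32170 + (-15 + sqrt(3600 + 9**2)))) = 11819/(sqrt(32170 + (-15 + sqrt(3600 + 81)))) = 11819/(sqrt(32170 + (-15 + sqrt(3681)))) = 11819/(sqrt(32170 + (-15 + 3*sqrt(409)))) = 11819/(sqrt(32155 + 3*sqrt(409))) = 11819/sqrt(32155 + 3*sqrt(409))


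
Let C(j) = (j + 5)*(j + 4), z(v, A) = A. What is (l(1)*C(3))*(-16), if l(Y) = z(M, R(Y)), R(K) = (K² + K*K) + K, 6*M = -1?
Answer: -2688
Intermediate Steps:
M = -⅙ (M = (⅙)*(-1) = -⅙ ≈ -0.16667)
R(K) = K + 2*K² (R(K) = (K² + K²) + K = 2*K² + K = K + 2*K²)
l(Y) = Y*(1 + 2*Y)
C(j) = (4 + j)*(5 + j) (C(j) = (5 + j)*(4 + j) = (4 + j)*(5 + j))
(l(1)*C(3))*(-16) = ((1*(1 + 2*1))*(20 + 3² + 9*3))*(-16) = ((1*(1 + 2))*(20 + 9 + 27))*(-16) = ((1*3)*56)*(-16) = (3*56)*(-16) = 168*(-16) = -2688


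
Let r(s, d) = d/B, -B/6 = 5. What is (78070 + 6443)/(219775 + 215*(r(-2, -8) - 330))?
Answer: 253539/446647 ≈ 0.56765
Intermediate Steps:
B = -30 (B = -6*5 = -30)
r(s, d) = -d/30 (r(s, d) = d/(-30) = d*(-1/30) = -d/30)
(78070 + 6443)/(219775 + 215*(r(-2, -8) - 330)) = (78070 + 6443)/(219775 + 215*(-1/30*(-8) - 330)) = 84513/(219775 + 215*(4/15 - 330)) = 84513/(219775 + 215*(-4946/15)) = 84513/(219775 - 212678/3) = 84513/(446647/3) = 84513*(3/446647) = 253539/446647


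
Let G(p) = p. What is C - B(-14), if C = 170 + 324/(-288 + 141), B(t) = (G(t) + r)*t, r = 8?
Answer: 4106/49 ≈ 83.796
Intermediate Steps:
B(t) = t*(8 + t) (B(t) = (t + 8)*t = (8 + t)*t = t*(8 + t))
C = 8222/49 (C = 170 + 324/(-147) = 170 + 324*(-1/147) = 170 - 108/49 = 8222/49 ≈ 167.80)
C - B(-14) = 8222/49 - (-14)*(8 - 14) = 8222/49 - (-14)*(-6) = 8222/49 - 1*84 = 8222/49 - 84 = 4106/49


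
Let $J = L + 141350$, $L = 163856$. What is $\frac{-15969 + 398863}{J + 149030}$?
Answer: $\frac{191447}{227118} \approx 0.84294$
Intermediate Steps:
$J = 305206$ ($J = 163856 + 141350 = 305206$)
$\frac{-15969 + 398863}{J + 149030} = \frac{-15969 + 398863}{305206 + 149030} = \frac{382894}{454236} = 382894 \cdot \frac{1}{454236} = \frac{191447}{227118}$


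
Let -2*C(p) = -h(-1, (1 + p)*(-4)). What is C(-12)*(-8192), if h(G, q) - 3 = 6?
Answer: -36864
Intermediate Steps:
h(G, q) = 9 (h(G, q) = 3 + 6 = 9)
C(p) = 9/2 (C(p) = -(-1)*9/2 = -½*(-9) = 9/2)
C(-12)*(-8192) = (9/2)*(-8192) = -36864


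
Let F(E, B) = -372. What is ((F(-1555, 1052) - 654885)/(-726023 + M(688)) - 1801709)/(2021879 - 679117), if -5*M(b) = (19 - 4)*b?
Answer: -655900122713/488823778147 ≈ -1.3418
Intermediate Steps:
M(b) = -3*b (M(b) = -(19 - 4)*b/5 = -3*b)
((F(-1555, 1052) - 654885)/(-726023 + M(688)) - 1801709)/(2021879 - 679117) = ((-372 - 654885)/(-726023 - 3*688) - 1801709)/(2021879 - 679117) = (-655257/(-726023 - 2064) - 1801709)/1342762 = (-655257/(-728087) - 1801709)*(1/1342762) = (-655257*(-1/728087) - 1801709)*(1/1342762) = (655257/728087 - 1801709)*(1/1342762) = -1311800245426/728087*1/1342762 = -655900122713/488823778147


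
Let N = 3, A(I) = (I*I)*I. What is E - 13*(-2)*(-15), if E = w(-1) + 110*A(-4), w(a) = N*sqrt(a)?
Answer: -7430 + 3*I ≈ -7430.0 + 3.0*I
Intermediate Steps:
A(I) = I**3 (A(I) = I**2*I = I**3)
w(a) = 3*sqrt(a)
E = -7040 + 3*I (E = 3*sqrt(-1) + 110*(-4)**3 = 3*I + 110*(-64) = 3*I - 7040 = -7040 + 3*I ≈ -7040.0 + 3.0*I)
E - 13*(-2)*(-15) = (-7040 + 3*I) - 13*(-2)*(-15) = (-7040 + 3*I) + 26*(-15) = (-7040 + 3*I) - 390 = -7430 + 3*I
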